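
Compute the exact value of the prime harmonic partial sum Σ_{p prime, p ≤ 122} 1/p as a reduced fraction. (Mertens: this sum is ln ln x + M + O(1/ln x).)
Σ 1/p = 58472171373748331322981543916880425472323867753/31610054640417607788145206291543662493274686990

π(122) = 30, so the primes ≤ 122 are [2, 3, 5, 7, 11, 13, 17, 19, 23, 29, 31, 37, 41, 43, 47, 53, 59, 61, 67, 71, 73, 79, 83, 89, 97, 101, 103, 107, 109, 113]. Summing 1/p over these primes: 58472171373748331322981543916880425472323867753/31610054640417607788145206291543662493274686990 ≈ 1.8498. Mertens estimate ln ln(122) + 0.2615 ≈ 1.8310.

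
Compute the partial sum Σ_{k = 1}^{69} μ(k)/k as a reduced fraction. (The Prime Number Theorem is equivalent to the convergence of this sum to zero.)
Σ μ(k)/k = 62016792506357023374451/3929160775540133527939545

Values of μ(k) for 1 ≤ k ≤ 69: μ(1) = 1, μ(2) = -1, μ(3) = -1, μ(5) = -1, μ(6) = 1, μ(7) = -1, μ(10) = 1, μ(11) = -1, μ(13) = -1, μ(14) = 1, μ(15) = 1, μ(17) = -1, μ(19) = -1, μ(21) = 1, μ(22) = 1, μ(23) = -1, μ(26) = 1, μ(29) = -1, μ(30) = -1, μ(31) = -1, μ(33) = 1, μ(34) = 1, μ(35) = 1, μ(37) = -1, μ(38) = 1, μ(39) = 1, μ(41) = -1, μ(42) = -1, μ(43) = -1, μ(46) = 1, μ(47) = -1, μ(51) = 1, μ(53) = -1, μ(55) = 1, μ(57) = 1, μ(58) = 1, μ(59) = -1, μ(61) = -1, μ(62) = 1, μ(65) = 1, μ(66) = -1, μ(67) = -1, μ(69) = 1, with μ = 0 on non-squarefree integers. Summing μ(k)/k for k where μ(k) ≠ 0 gives 62016792506357023374451/3929160775540133527939545 ≈ 0.0158. (PNT ⟺ this sum → 0 as n → ∞.)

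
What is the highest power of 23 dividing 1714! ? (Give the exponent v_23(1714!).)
v_23(1714!) = 77

Legendre's formula: v_p(n!) = Σ_{k ≥ 1} ⌊n / p^k⌋. For p = 23, n = 1714, the terms are:
  ⌊1714/23^1⌋ = ⌊1714/23⌋ = 74
  ⌊1714/23^2⌋ = ⌊1714/529⌋ = 3
(the next term ⌊1714/23^3⌋ = 0, terminating the sum). Summing: v_23(1714!) = 74 + 3 = 77.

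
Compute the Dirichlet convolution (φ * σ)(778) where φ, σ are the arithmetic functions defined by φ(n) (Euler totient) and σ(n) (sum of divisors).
(φ * σ)(778) = 3112

Divisors of 778: [1, 2, 389, 778]. For each d | 778:
  d = 1: φ(1) · σ(778/1) = 1 · 1170 = 1170
  d = 2: φ(2) · σ(778/2) = 1 · 390 = 390
  d = 389: φ(389) · σ(778/389) = 388 · 3 = 1164
  d = 778: φ(778) · σ(778/778) = 388 · 1 = 388
Summing: (φ * σ)(778) = 1170 + 390 + 1164 + 388 = 3112.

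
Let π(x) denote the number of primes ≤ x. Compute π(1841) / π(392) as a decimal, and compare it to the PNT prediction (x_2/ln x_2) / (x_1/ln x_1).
π(1841)/π(392) = 282/77 ≈ 3.6623;  PNT prediction ≈ 3.7302.

π(392) = 77 and π(1841) = 282, so π(1841)/π(392) ≈ 3.6623. The PNT-predicted ratio is (1841/ln(1841)) / (392/ln(392)) ≈ 3.7302. The two agree to within a few percent, as expected.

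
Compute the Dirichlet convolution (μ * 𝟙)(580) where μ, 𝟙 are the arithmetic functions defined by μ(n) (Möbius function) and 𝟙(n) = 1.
(μ * 𝟙)(580) = 0

Divisors of 580: [1, 2, 4, 5, 10, 20, 29, 58, 116, 145, 290, 580]. For each d | 580:
  d = 1: μ(1) · 𝟙(580/1) = 1 · 1 = 1
  d = 2: μ(2) · 𝟙(580/2) = -1 · 1 = -1
  d = 4: μ(4) · 𝟙(580/4) = 0 · 1 = 0
  d = 5: μ(5) · 𝟙(580/5) = -1 · 1 = -1
  d = 10: μ(10) · 𝟙(580/10) = 1 · 1 = 1
  d = 20: μ(20) · 𝟙(580/20) = 0 · 1 = 0
  d = 29: μ(29) · 𝟙(580/29) = -1 · 1 = -1
  d = 58: μ(58) · 𝟙(580/58) = 1 · 1 = 1
  d = 116: μ(116) · 𝟙(580/116) = 0 · 1 = 0
  d = 145: μ(145) · 𝟙(580/145) = 1 · 1 = 1
  d = 290: μ(290) · 𝟙(580/290) = -1 · 1 = -1
  d = 580: μ(580) · 𝟙(580/580) = 0 · 1 = 0
Summing: (μ * 𝟙)(580) = 1 + -1 + 0 + -1 + 1 + 0 + -1 + 1 + 0 + 1 + -1 + 0 = 0.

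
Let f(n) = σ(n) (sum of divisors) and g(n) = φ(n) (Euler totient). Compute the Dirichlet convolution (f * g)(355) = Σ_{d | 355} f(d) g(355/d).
(σ * φ)(355) = 1420

Divisors of 355: [1, 5, 71, 355]. For each d | 355:
  d = 1: σ(1) · φ(355/1) = 1 · 280 = 280
  d = 5: σ(5) · φ(355/5) = 6 · 70 = 420
  d = 71: σ(71) · φ(355/71) = 72 · 4 = 288
  d = 355: σ(355) · φ(355/355) = 432 · 1 = 432
Summing: (σ * φ)(355) = 280 + 420 + 288 + 432 = 1420.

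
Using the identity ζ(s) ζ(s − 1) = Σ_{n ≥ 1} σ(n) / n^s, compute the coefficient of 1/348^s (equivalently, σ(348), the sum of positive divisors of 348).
σ(348) = 840

In the product (Σ m^0/m^s)(Σ k / k^s) = Σ (Σ_{d | n} d) / n^s, the coefficient of 1/n^s is σ(n) = Σ_{d | n} d. For n = 348, divisors are [1, 2, 3, 4, 6, 12, 29, 58, 87, 116, 174, 348]; summing: σ(348) = 840.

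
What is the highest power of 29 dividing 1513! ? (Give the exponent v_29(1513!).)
v_29(1513!) = 53

Legendre's formula: v_p(n!) = Σ_{k ≥ 1} ⌊n / p^k⌋. For p = 29, n = 1513, the terms are:
  ⌊1513/29^1⌋ = ⌊1513/29⌋ = 52
  ⌊1513/29^2⌋ = ⌊1513/841⌋ = 1
(the next term ⌊1513/29^3⌋ = 0, terminating the sum). Summing: v_29(1513!) = 52 + 1 = 53.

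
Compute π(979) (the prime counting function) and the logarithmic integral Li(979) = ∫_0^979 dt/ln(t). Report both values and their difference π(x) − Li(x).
π(979) = 165;  Li(979) ≈ 174.56;  π(x) − Li(x) ≈ -9.56.

Direct count of primes ≤ 979 gives π(979) = 165. Numerical evaluation of the logarithmic integral gives Li(979) ≈ 174.56. The difference π(x) − Li(x) ≈ -9.56 is typically negative for small/moderate x (Li(x) overestimates), though Littlewood's theorem shows this sign changes infinitely often.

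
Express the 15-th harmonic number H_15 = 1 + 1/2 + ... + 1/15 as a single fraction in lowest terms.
H_15 = 1195757/360360

Direct summation: H_15 = 1 + 1/2 + ... + 1/15. The least common denominator is lcm(1, ..., 15) = 360360; over this denominator the numerator is 360360 + 180180 + 120120 + 90090 + 72072 + 60060 + 51480 + 45045 + 40040 + 36036 + 32760 + 30030 + 27720 + 25740 + 24024 = 1195757, so H_15 = 1195757/360360 (already in lowest terms) ≈ 3.31823. (The PNT-adjacent estimate ln(15) + γ ≈ 3.28527 matches within O(1/n).)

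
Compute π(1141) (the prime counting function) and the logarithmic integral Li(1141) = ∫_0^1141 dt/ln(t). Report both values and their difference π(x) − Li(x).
π(1141) = 189;  Li(1141) ≈ 197.82;  π(x) − Li(x) ≈ -8.82.

Direct count of primes ≤ 1141 gives π(1141) = 189. Numerical evaluation of the logarithmic integral gives Li(1141) ≈ 197.82. The difference π(x) − Li(x) ≈ -8.82 is typically negative for small/moderate x (Li(x) overestimates), though Littlewood's theorem shows this sign changes infinitely often.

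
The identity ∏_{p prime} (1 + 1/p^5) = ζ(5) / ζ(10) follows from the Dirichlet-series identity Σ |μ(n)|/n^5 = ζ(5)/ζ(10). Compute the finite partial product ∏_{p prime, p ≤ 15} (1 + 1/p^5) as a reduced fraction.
∏ = 3142700502292816/3033799133990625

The primes p ≤ 15 are [2, 3, 5, 7, 11, 13]. For each, (1 + 1/p^5) = (p^5 + 1)/p^5. Multiplying these fractions over p ∈ [2, 3, 5, 7, 11, 13] gives 3142700502292816/3033799133990625. (In the limit P → ∞ this tends to ζ(5)/ζ(10).)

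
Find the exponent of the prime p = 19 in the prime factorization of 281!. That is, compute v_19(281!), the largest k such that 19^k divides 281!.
v_19(281!) = 14

Legendre's formula: v_p(n!) = Σ_{k ≥ 1} ⌊n / p^k⌋. For p = 19, n = 281, the terms are:
  ⌊281/19^1⌋ = ⌊281/19⌋ = 14
(the next term ⌊281/19^2⌋ = 0, terminating the sum). Summing: v_19(281!) = 14 = 14.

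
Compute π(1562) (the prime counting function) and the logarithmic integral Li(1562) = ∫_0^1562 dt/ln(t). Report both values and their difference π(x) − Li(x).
π(1562) = 246;  Li(1562) ≈ 256.27;  π(x) − Li(x) ≈ -10.27.

Direct count of primes ≤ 1562 gives π(1562) = 246. Numerical evaluation of the logarithmic integral gives Li(1562) ≈ 256.27. The difference π(x) − Li(x) ≈ -10.27 is typically negative for small/moderate x (Li(x) overestimates), though Littlewood's theorem shows this sign changes infinitely often.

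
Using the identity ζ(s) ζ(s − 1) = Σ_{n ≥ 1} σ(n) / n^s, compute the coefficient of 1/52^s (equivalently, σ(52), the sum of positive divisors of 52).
σ(52) = 98

In the product (Σ m^0/m^s)(Σ k / k^s) = Σ (Σ_{d | n} d) / n^s, the coefficient of 1/n^s is σ(n) = Σ_{d | n} d. For n = 52, divisors are [1, 2, 4, 13, 26, 52]; summing: σ(52) = 98.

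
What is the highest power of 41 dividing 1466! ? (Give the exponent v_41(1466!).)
v_41(1466!) = 35

Legendre's formula: v_p(n!) = Σ_{k ≥ 1} ⌊n / p^k⌋. For p = 41, n = 1466, the terms are:
  ⌊1466/41^1⌋ = ⌊1466/41⌋ = 35
(the next term ⌊1466/41^2⌋ = 0, terminating the sum). Summing: v_41(1466!) = 35 = 35.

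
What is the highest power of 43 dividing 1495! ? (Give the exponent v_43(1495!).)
v_43(1495!) = 34

Legendre's formula: v_p(n!) = Σ_{k ≥ 1} ⌊n / p^k⌋. For p = 43, n = 1495, the terms are:
  ⌊1495/43^1⌋ = ⌊1495/43⌋ = 34
(the next term ⌊1495/43^2⌋ = 0, terminating the sum). Summing: v_43(1495!) = 34 = 34.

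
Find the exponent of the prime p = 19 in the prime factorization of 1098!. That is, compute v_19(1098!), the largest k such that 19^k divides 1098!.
v_19(1098!) = 60

Legendre's formula: v_p(n!) = Σ_{k ≥ 1} ⌊n / p^k⌋. For p = 19, n = 1098, the terms are:
  ⌊1098/19^1⌋ = ⌊1098/19⌋ = 57
  ⌊1098/19^2⌋ = ⌊1098/361⌋ = 3
(the next term ⌊1098/19^3⌋ = 0, terminating the sum). Summing: v_19(1098!) = 57 + 3 = 60.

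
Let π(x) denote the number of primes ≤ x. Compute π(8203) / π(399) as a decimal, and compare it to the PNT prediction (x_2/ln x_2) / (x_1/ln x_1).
π(8203)/π(399) = 1028/78 ≈ 13.1795;  PNT prediction ≈ 13.6621.

π(399) = 78 and π(8203) = 1028, so π(8203)/π(399) ≈ 13.1795. The PNT-predicted ratio is (8203/ln(8203)) / (399/ln(399)) ≈ 13.6621. The two agree to within a few percent, as expected.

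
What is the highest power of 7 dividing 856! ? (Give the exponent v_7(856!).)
v_7(856!) = 141

Legendre's formula: v_p(n!) = Σ_{k ≥ 1} ⌊n / p^k⌋. For p = 7, n = 856, the terms are:
  ⌊856/7^1⌋ = ⌊856/7⌋ = 122
  ⌊856/7^2⌋ = ⌊856/49⌋ = 17
  ⌊856/7^3⌋ = ⌊856/343⌋ = 2
(the next term ⌊856/7^4⌋ = 0, terminating the sum). Summing: v_7(856!) = 122 + 17 + 2 = 141.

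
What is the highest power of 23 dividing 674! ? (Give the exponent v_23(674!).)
v_23(674!) = 30

Legendre's formula: v_p(n!) = Σ_{k ≥ 1} ⌊n / p^k⌋. For p = 23, n = 674, the terms are:
  ⌊674/23^1⌋ = ⌊674/23⌋ = 29
  ⌊674/23^2⌋ = ⌊674/529⌋ = 1
(the next term ⌊674/23^3⌋ = 0, terminating the sum). Summing: v_23(674!) = 29 + 1 = 30.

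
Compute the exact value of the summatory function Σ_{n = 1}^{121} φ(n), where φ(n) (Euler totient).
Σ_{n ≤ 121} φ(n) = 4496

Compute φ(n) for each 1 ≤ n ≤ 121: φ(1) = 1, φ(2) = 1, φ(3) = 2, φ(4) = 2, φ(5) = 4, φ(6) = 2, φ(7) = 6, φ(8) = 4, φ(9) = 6, φ(10) = 4, φ(11) = 10, φ(12) = 4, φ(13) = 12, φ(14) = 6, φ(15) = 8, φ(16) = 8, φ(17) = 16, φ(18) = 6, φ(19) = 18, φ(20) = 8, φ(21) = 12, φ(22) = 10, φ(23) = 22, φ(24) = 8, φ(25) = 20, φ(26) = 12, φ(27) = 18, φ(28) = 12, φ(29) = 28, φ(30) = 8, φ(31) = 30, φ(32) = 16, φ(33) = 20, φ(34) = 16, φ(35) = 24, φ(36) = 12, φ(37) = 36, φ(38) = 18, φ(39) = 24, φ(40) = 16, φ(41) = 40, φ(42) = 12, φ(43) = 42, φ(44) = 20, φ(45) = 24, φ(46) = 22, φ(47) = 46, φ(48) = 16, φ(49) = 42, φ(50) = 20, φ(51) = 32, φ(52) = 24, φ(53) = 52, φ(54) = 18, φ(55) = 40, φ(56) = 24, φ(57) = 36, φ(58) = 28, φ(59) = 58, φ(60) = 16, φ(61) = 60, φ(62) = 30, φ(63) = 36, φ(64) = 32, φ(65) = 48, φ(66) = 20, φ(67) = 66, φ(68) = 32, φ(69) = 44, φ(70) = 24, φ(71) = 70, φ(72) = 24, φ(73) = 72, φ(74) = 36, φ(75) = 40, φ(76) = 36, φ(77) = 60, φ(78) = 24, φ(79) = 78, φ(80) = 32, φ(81) = 54, φ(82) = 40, φ(83) = 82, φ(84) = 24, φ(85) = 64, φ(86) = 42, φ(87) = 56, φ(88) = 40, φ(89) = 88, φ(90) = 24, φ(91) = 72, φ(92) = 44, φ(93) = 60, φ(94) = 46, φ(95) = 72, φ(96) = 32, φ(97) = 96, φ(98) = 42, φ(99) = 60, φ(100) = 40, φ(101) = 100, φ(102) = 32, φ(103) = 102, φ(104) = 48, φ(105) = 48, φ(106) = 52, φ(107) = 106, φ(108) = 36, φ(109) = 108, φ(110) = 40, φ(111) = 72, φ(112) = 48, φ(113) = 112, φ(114) = 36, φ(115) = 88, φ(116) = 56, φ(117) = 72, φ(118) = 58, φ(119) = 96, φ(120) = 32, φ(121) = 110. Summing all 121 values: 4496. (Average order: Σ_{n ≤ x} φ(n) ~ (3/π²) x². For x = 121, (3/π²)·121² ≈ 4450.33.)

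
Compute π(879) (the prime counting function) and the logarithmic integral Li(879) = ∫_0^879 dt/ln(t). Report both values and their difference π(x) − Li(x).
π(879) = 151;  Li(879) ≈ 159.93;  π(x) − Li(x) ≈ -8.93.

Direct count of primes ≤ 879 gives π(879) = 151. Numerical evaluation of the logarithmic integral gives Li(879) ≈ 159.93. The difference π(x) − Li(x) ≈ -8.93 is typically negative for small/moderate x (Li(x) overestimates), though Littlewood's theorem shows this sign changes infinitely often.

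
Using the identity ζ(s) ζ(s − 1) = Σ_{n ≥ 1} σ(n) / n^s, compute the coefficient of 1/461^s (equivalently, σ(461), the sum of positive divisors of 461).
σ(461) = 462

In the product (Σ m^0/m^s)(Σ k / k^s) = Σ (Σ_{d | n} d) / n^s, the coefficient of 1/n^s is σ(n) = Σ_{d | n} d. For n = 461, divisors are [1, 461]; summing: σ(461) = 462.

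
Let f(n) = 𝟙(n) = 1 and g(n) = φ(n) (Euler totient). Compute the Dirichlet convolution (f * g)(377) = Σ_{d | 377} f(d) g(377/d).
(𝟙 * φ)(377) = 377

Divisors of 377: [1, 13, 29, 377]. For each d | 377:
  d = 1: 𝟙(1) · φ(377/1) = 1 · 336 = 336
  d = 13: 𝟙(13) · φ(377/13) = 1 · 28 = 28
  d = 29: 𝟙(29) · φ(377/29) = 1 · 12 = 12
  d = 377: 𝟙(377) · φ(377/377) = 1 · 1 = 1
Summing: (𝟙 * φ)(377) = 336 + 28 + 12 + 1 = 377.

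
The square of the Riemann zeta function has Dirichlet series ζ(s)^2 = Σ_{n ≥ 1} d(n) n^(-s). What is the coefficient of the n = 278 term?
d(278) = 4

ζ(s)^2 = (Σ 1/m^s)(Σ 1/k^s). The coefficient of 1/n^s in the product is the number of ordered pairs (m, k) with mk = n, which equals d(n). For n = 278, divisors are [1, 2, 139, 278], so d(278) = 4.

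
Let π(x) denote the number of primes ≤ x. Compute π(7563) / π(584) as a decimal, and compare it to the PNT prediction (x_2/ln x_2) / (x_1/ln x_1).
π(7563)/π(584) = 960/106 ≈ 9.0566;  PNT prediction ≈ 9.2366.

π(584) = 106 and π(7563) = 960, so π(7563)/π(584) ≈ 9.0566. The PNT-predicted ratio is (7563/ln(7563)) / (584/ln(584)) ≈ 9.2366. The two agree to within a few percent, as expected.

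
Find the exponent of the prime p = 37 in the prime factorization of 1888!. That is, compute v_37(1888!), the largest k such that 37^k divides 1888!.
v_37(1888!) = 52

Legendre's formula: v_p(n!) = Σ_{k ≥ 1} ⌊n / p^k⌋. For p = 37, n = 1888, the terms are:
  ⌊1888/37^1⌋ = ⌊1888/37⌋ = 51
  ⌊1888/37^2⌋ = ⌊1888/1369⌋ = 1
(the next term ⌊1888/37^3⌋ = 0, terminating the sum). Summing: v_37(1888!) = 51 + 1 = 52.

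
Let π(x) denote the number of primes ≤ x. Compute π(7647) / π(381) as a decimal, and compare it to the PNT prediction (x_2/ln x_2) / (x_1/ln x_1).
π(7647)/π(381) = 970/75 ≈ 12.9333;  PNT prediction ≈ 13.3389.

π(381) = 75 and π(7647) = 970, so π(7647)/π(381) ≈ 12.9333. The PNT-predicted ratio is (7647/ln(7647)) / (381/ln(381)) ≈ 13.3389. The two agree to within a few percent, as expected.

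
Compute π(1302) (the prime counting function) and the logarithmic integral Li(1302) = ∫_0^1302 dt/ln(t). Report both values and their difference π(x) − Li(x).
π(1302) = 212;  Li(1302) ≈ 220.48;  π(x) − Li(x) ≈ -8.48.

Direct count of primes ≤ 1302 gives π(1302) = 212. Numerical evaluation of the logarithmic integral gives Li(1302) ≈ 220.48. The difference π(x) − Li(x) ≈ -8.48 is typically negative for small/moderate x (Li(x) overestimates), though Littlewood's theorem shows this sign changes infinitely often.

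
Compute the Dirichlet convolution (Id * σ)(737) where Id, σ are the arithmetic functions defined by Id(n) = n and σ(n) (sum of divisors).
(Id * σ)(737) = 3105

Divisors of 737: [1, 11, 67, 737]. For each d | 737:
  d = 1: Id(1) · σ(737/1) = 1 · 816 = 816
  d = 11: Id(11) · σ(737/11) = 11 · 68 = 748
  d = 67: Id(67) · σ(737/67) = 67 · 12 = 804
  d = 737: Id(737) · σ(737/737) = 737 · 1 = 737
Summing: (Id * σ)(737) = 816 + 748 + 804 + 737 = 3105.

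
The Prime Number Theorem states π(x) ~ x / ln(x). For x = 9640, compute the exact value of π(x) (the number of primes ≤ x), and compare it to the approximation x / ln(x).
π(9640) = 1190;  x/ln(x) ≈ 1050.83;  relative error ≈ 11.69%.

Directly count primes up to 9640: π(9640) = 1190. The PNT approximation gives 9640/ln(9640) ≈ 9640/9.17368 ≈ 1050.83. Relative error (π(x) − x/ln(x)) / π(x) ≈ 11.69%; the approximation is known to undercount slightly (Li(x) is a better estimate).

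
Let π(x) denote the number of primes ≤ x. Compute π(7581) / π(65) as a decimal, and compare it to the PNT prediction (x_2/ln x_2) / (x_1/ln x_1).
π(7581)/π(65) = 962/18 ≈ 53.4444;  PNT prediction ≈ 54.4991.

π(65) = 18 and π(7581) = 962, so π(7581)/π(65) ≈ 53.4444. The PNT-predicted ratio is (7581/ln(7581)) / (65/ln(65)) ≈ 54.4991. The two agree to within a few percent, as expected.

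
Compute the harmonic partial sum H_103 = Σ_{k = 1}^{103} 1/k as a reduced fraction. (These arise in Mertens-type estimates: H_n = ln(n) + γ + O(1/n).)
H_103 = 151349767267338274345189261892875037217718429/29012042540587955997705808574162155756055616

Direct summation: H_103 = 1 + 1/2 + ... + 1/103. The least common denominator is lcm(1, ..., 103) = 725301063514698899942645214354053893901390400; over this denominator the numerator is 725301063514698899942645214354053893901390400 + 362650531757349449971322607177026946950695200 + 241767021171566299980881738118017964633796800 + 181325265878674724985661303588513473475347600 + 145060212702939779988529042870810778780278080 + 120883510585783149990440869059008982316898400 + 103614437644956985706092173479150556271627200 + 90662632939337362492830651794256736737673800 + 80589007057188766660293912706005988211265600 + 72530106351469889994264521435405389390139040 + 65936460319518081812967746759459444900126400 + 60441755292891574995220434529504491158449200 + 55792389501130684610972708796465684146260800 + 51807218822478492853046086739575278135813600 + 48353404234313259996176347623603592926759360 + 45331316469668681246415325897128368368836900 + 42664768442041111761332071432591405523611200 + 40294503528594383330146956353002994105632800 + 38173740184984152628560274439687047047441600 + 36265053175734944997132260717702694695069520 + 34538145881652328568697391159716852090542400 + 32968230159759040906483873379729722450063200 + 31534828848465169562723704971915386691364800 + 30220877646445787497610217264752245579224600 + 29012042540587955997705808574162155756055616 + 27896194750565342305486354398232842073130400 + 26863002352396255553431304235335329403755200 + 25903609411239246426523043369787639067906800 + 25010381500506858618711903943243237720737600 + 24176702117156629998088173811801796463379680 + 23396808500474158062665974656582383674238400 + 22665658234834340623207662948564184184418450 + 21978820106506027270989248919819814966708800 + 21332384221020555880666035716295702761805600 + 20722887528991397141218434695830111254325440 + 20147251764297191665073478176501497052816400 + 19602731446343213511963384171731186321659200 + 19086870092492076314280137219843523523720800 + 18597463167043561536990902932155228048753600 + 18132526587867472498566130358851347347534760 + 17690269841821924388845005228147655948814400 + 17269072940826164284348695579858426045271200 + 16867466593365090696340586380326834741892800 + 16484115079879520453241936689864861225031600 + 16117801411437753332058782541201197642253120 + 15767414424232584781361852485957693345682400 + 15431937521589338296652025837320295614923200 + 15110438823222893748805108632376122789612300 + 14802062520708140815156024782735793753089600 + 14506021270293977998852904287081077878027808 + 14221589480680370587110690477530468507870400 + 13948097375282671152743177199116421036565200 + 13684925726692432074389532346302903658516800 + 13431501176198127776715652117667664701877600 + 13187292063903616362593549351891888980025280 + 12951804705619623213261521684893819533953400 + 12724580061661384209520091479895682349147200 + 12505190750253429309355951971621618860368800 + 12293238364655913558349918887356845659345600 + 12088351058578314999044086905900898231689840 + 11890181369093424589223692038591047441006400 + 11698404250237079031332987328291191837119200 + 11512715293884109522899130386572284030180800 + 11332829117417170311603831474282092092209225 + 11158477900226136922194541759293136829252160 + 10989410053253013635494624459909907483354400 + 10825389007682073133472316632150058117931200 + 10666192110510277940333017858147851380902800 + 10511609616155056520907901657305128897121600 + 10361443764495698570609217347915055627162720 + 10215507936826745069614721328930336533822400 + 10073625882148595832536739088250748526408200 + 9935631007050669862228016634987039642484800 + 9801365723171606755981692085865593160829600 + 9670680846862651999235269524720718585351872 + 9543435046246038157140068609921761761860400 + 9419494331359725973281106679922777842875200 + 9298731583521780768495451466077614024376800 + 9181026120439226581552471067772834100017600 + 9066263293933736249283065179425673673767380 + 8954334117465418517810434745111776467918400 + 8845134920910962194422502614073827974407200 + 8738567030297577107742713425952456553028800 + 8634536470413082142174347789929213022635600 + 8532953688408222352266414286518281104722240 + 8433733296682545348170293190163417370946400 + 8336793833502286206237301314414412573579200 + 8242057539939760226620968344932430612515800 + 8149450151850549437557811397236560605633600 + 8058900705718876666029391270600598821126560 + 7970341357304383515853244113780812020894400 + 7883707212116292390680926242978846672841200 + 7798936166824719354221991552194127891412800 + 7715968760794669148326012918660147807461600 + 7634748036996830525712054887937409409488320 + 7555219411611446874402554316188061394806150 + 7477330551697926803532424890247978287643200 + 7401031260354070407578012391367896876544800 + 7326273368835342423663082973273271655569600 + 7253010635146988999426452143540538939013904 + 7181198648660385147946982320337167266350400 + 7110794740340185293555345238765234253935200 + 7041757898200960193617914702466542659236800 = 3783744181683456858629731547321875930442960725, so H_103 = 3783744181683456858629731547321875930442960725/725301063514698899942645214354053893901390400; reducing by gcd(3783744181683456858629731547321875930442960725, 725301063514698899942645214354053893901390400) = 25 gives 151349767267338274345189261892875037217718429/29012042540587955997705808574162155756055616 ≈ 5.21679. (The PNT-adjacent estimate ln(103) + γ ≈ 5.21194 matches within O(1/n).)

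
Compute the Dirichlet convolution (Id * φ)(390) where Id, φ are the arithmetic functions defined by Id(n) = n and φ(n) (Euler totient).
(Id * φ)(390) = 3375

Divisors of 390: [1, 2, 3, 5, 6, 10, 13, 15, 26, 30, 39, 65, 78, 130, 195, 390]. For each d | 390:
  d = 1: Id(1) · φ(390/1) = 1 · 96 = 96
  d = 2: Id(2) · φ(390/2) = 2 · 96 = 192
  d = 3: Id(3) · φ(390/3) = 3 · 48 = 144
  d = 5: Id(5) · φ(390/5) = 5 · 24 = 120
  d = 6: Id(6) · φ(390/6) = 6 · 48 = 288
  d = 10: Id(10) · φ(390/10) = 10 · 24 = 240
  d = 13: Id(13) · φ(390/13) = 13 · 8 = 104
  d = 15: Id(15) · φ(390/15) = 15 · 12 = 180
  d = 26: Id(26) · φ(390/26) = 26 · 8 = 208
  d = 30: Id(30) · φ(390/30) = 30 · 12 = 360
  d = 39: Id(39) · φ(390/39) = 39 · 4 = 156
  d = 65: Id(65) · φ(390/65) = 65 · 2 = 130
  d = 78: Id(78) · φ(390/78) = 78 · 4 = 312
  d = 130: Id(130) · φ(390/130) = 130 · 2 = 260
  d = 195: Id(195) · φ(390/195) = 195 · 1 = 195
  d = 390: Id(390) · φ(390/390) = 390 · 1 = 390
Summing: (Id * φ)(390) = 96 + 192 + 144 + 120 + 288 + 240 + 104 + 180 + 208 + 360 + 156 + 130 + 312 + 260 + 195 + 390 = 3375.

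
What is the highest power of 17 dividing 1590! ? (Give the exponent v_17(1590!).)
v_17(1590!) = 98

Legendre's formula: v_p(n!) = Σ_{k ≥ 1} ⌊n / p^k⌋. For p = 17, n = 1590, the terms are:
  ⌊1590/17^1⌋ = ⌊1590/17⌋ = 93
  ⌊1590/17^2⌋ = ⌊1590/289⌋ = 5
(the next term ⌊1590/17^3⌋ = 0, terminating the sum). Summing: v_17(1590!) = 93 + 5 = 98.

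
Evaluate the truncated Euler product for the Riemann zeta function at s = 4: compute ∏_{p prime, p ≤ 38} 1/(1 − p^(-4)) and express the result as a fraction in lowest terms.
∏ = 118583889910340935015737417301254569/109564363617893205834674995200000000

The primes p ≤ 38 are [2, 3, 5, 7, 11, 13, 17, 19, 23, 29, 31, 37]. For each prime, (1 − 1/p^4)^(-1) = p^4 / (p^4 − 1). The product is (1 − 1/2^4)^(-1), (1 − 1/3^4)^(-1), (1 − 1/5^4)^(-1), (1 − 1/7^4)^(-1), (1 − 1/11^4)^(-1), (1 − 1/13^4)^(-1), (1 − 1/17^4)^(-1), (1 − 1/19^4)^(-1), (1 − 1/23^4)^(-1), (1 − 1/29^4)^(-1), (1 − 1/31^4)^(-1), (1 − 1/37^4)^(-1) = ∏ p^4 / (p^4 − 1) = 118583889910340935015737417301254569/109564363617893205834674995200000000.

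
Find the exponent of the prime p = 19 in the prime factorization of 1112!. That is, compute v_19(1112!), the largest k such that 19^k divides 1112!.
v_19(1112!) = 61

Legendre's formula: v_p(n!) = Σ_{k ≥ 1} ⌊n / p^k⌋. For p = 19, n = 1112, the terms are:
  ⌊1112/19^1⌋ = ⌊1112/19⌋ = 58
  ⌊1112/19^2⌋ = ⌊1112/361⌋ = 3
(the next term ⌊1112/19^3⌋ = 0, terminating the sum). Summing: v_19(1112!) = 58 + 3 = 61.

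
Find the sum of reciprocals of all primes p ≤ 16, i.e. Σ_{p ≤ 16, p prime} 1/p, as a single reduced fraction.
Σ 1/p = 40361/30030

π(16) = 6, so the primes ≤ 16 are [2, 3, 5, 7, 11, 13]. Summing 1/p over these primes: 40361/30030 ≈ 1.3440. Mertens estimate ln ln(16) + 0.2615 ≈ 1.2813.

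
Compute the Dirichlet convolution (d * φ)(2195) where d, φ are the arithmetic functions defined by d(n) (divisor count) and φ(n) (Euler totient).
(d * φ)(2195) = 2640

Divisors of 2195: [1, 5, 439, 2195]. For each d | 2195:
  d = 1: d(1) · φ(2195/1) = 1 · 1752 = 1752
  d = 5: d(5) · φ(2195/5) = 2 · 438 = 876
  d = 439: d(439) · φ(2195/439) = 2 · 4 = 8
  d = 2195: d(2195) · φ(2195/2195) = 4 · 1 = 4
Summing: (d * φ)(2195) = 1752 + 876 + 8 + 4 = 2640.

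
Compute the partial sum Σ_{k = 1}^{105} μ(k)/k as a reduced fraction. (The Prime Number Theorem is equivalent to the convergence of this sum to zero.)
Σ μ(k)/k = -8915416487220473705412024884245769093/1142134453758344198700310554223440876010

Values of μ(k) for 1 ≤ k ≤ 105: μ(1) = 1, μ(2) = -1, μ(3) = -1, μ(5) = -1, μ(6) = 1, μ(7) = -1, μ(10) = 1, μ(11) = -1, μ(13) = -1, μ(14) = 1, μ(15) = 1, μ(17) = -1, μ(19) = -1, μ(21) = 1, μ(22) = 1, μ(23) = -1, μ(26) = 1, μ(29) = -1, μ(30) = -1, μ(31) = -1, μ(33) = 1, μ(34) = 1, μ(35) = 1, μ(37) = -1, μ(38) = 1, μ(39) = 1, μ(41) = -1, μ(42) = -1, μ(43) = -1, μ(46) = 1, μ(47) = -1, μ(51) = 1, μ(53) = -1, μ(55) = 1, μ(57) = 1, μ(58) = 1, μ(59) = -1, μ(61) = -1, μ(62) = 1, μ(65) = 1, μ(66) = -1, μ(67) = -1, μ(69) = 1, μ(70) = -1, μ(71) = -1, μ(73) = -1, μ(74) = 1, μ(77) = 1, μ(78) = -1, μ(79) = -1, μ(82) = 1, μ(83) = -1, μ(85) = 1, μ(86) = 1, μ(87) = 1, μ(89) = -1, μ(91) = 1, μ(93) = 1, μ(94) = 1, μ(95) = 1, μ(97) = -1, μ(101) = -1, μ(102) = -1, μ(103) = -1, μ(105) = -1, with μ = 0 on non-squarefree integers. Summing μ(k)/k for k where μ(k) ≠ 0 gives -8915416487220473705412024884245769093/1142134453758344198700310554223440876010 ≈ -0.0078. (PNT ⟺ this sum → 0 as n → ∞.)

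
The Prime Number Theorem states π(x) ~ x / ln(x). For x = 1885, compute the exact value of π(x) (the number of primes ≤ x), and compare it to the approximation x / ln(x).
π(1885) = 289;  x/ln(x) ≈ 249.94;  relative error ≈ 13.51%.

Directly count primes up to 1885: π(1885) = 289. The PNT approximation gives 1885/ln(1885) ≈ 1885/7.54168 ≈ 249.94. Relative error (π(x) − x/ln(x)) / π(x) ≈ 13.51%; the approximation is known to undercount slightly (Li(x) is a better estimate).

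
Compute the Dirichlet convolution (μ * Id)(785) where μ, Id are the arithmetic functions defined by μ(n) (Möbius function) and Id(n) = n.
(μ * Id)(785) = 624

Divisors of 785: [1, 5, 157, 785]. For each d | 785:
  d = 1: μ(1) · Id(785/1) = 1 · 785 = 785
  d = 5: μ(5) · Id(785/5) = -1 · 157 = -157
  d = 157: μ(157) · Id(785/157) = -1 · 5 = -5
  d = 785: μ(785) · Id(785/785) = 1 · 1 = 1
Summing: (μ * Id)(785) = 785 + -157 + -5 + 1 = 624.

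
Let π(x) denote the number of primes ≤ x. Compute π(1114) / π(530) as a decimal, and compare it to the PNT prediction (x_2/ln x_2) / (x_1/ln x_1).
π(1114)/π(530) = 186/99 ≈ 1.8788;  PNT prediction ≈ 1.8793.

π(530) = 99 and π(1114) = 186, so π(1114)/π(530) ≈ 1.8788. The PNT-predicted ratio is (1114/ln(1114)) / (530/ln(530)) ≈ 1.8793. The two agree to within a few percent, as expected.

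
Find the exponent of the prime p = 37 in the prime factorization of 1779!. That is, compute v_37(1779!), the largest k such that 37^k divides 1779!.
v_37(1779!) = 49

Legendre's formula: v_p(n!) = Σ_{k ≥ 1} ⌊n / p^k⌋. For p = 37, n = 1779, the terms are:
  ⌊1779/37^1⌋ = ⌊1779/37⌋ = 48
  ⌊1779/37^2⌋ = ⌊1779/1369⌋ = 1
(the next term ⌊1779/37^3⌋ = 0, terminating the sum). Summing: v_37(1779!) = 48 + 1 = 49.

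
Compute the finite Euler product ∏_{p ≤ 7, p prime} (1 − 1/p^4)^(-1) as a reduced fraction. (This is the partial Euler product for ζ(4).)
∏ = 7203/6656

The primes p ≤ 7 are [2, 3, 5, 7]. For each prime, (1 − 1/p^4)^(-1) = p^4 / (p^4 − 1). The product is (1 − 1/2^4)^(-1), (1 − 1/3^4)^(-1), (1 − 1/5^4)^(-1), (1 − 1/7^4)^(-1) = ∏ p^4 / (p^4 − 1) = 7203/6656.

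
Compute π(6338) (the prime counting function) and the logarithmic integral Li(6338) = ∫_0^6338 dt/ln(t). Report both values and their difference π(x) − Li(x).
π(6338) = 825;  Li(6338) ≈ 839.14;  π(x) − Li(x) ≈ -14.14.

Direct count of primes ≤ 6338 gives π(6338) = 825. Numerical evaluation of the logarithmic integral gives Li(6338) ≈ 839.14. The difference π(x) − Li(x) ≈ -14.14 is typically negative for small/moderate x (Li(x) overestimates), though Littlewood's theorem shows this sign changes infinitely often.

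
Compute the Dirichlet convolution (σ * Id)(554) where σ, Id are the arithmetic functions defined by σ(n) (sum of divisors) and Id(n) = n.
(σ * Id)(554) = 2775

Divisors of 554: [1, 2, 277, 554]. For each d | 554:
  d = 1: σ(1) · Id(554/1) = 1 · 554 = 554
  d = 2: σ(2) · Id(554/2) = 3 · 277 = 831
  d = 277: σ(277) · Id(554/277) = 278 · 2 = 556
  d = 554: σ(554) · Id(554/554) = 834 · 1 = 834
Summing: (σ * Id)(554) = 554 + 831 + 556 + 834 = 2775.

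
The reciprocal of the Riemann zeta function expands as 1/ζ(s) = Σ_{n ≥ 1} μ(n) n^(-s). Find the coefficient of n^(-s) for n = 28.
μ(28) = 0

Factor n = 28 = 2^2 · 7. μ(n) = 0 if any exponent ≥ 2 (not squarefree); otherwise μ(n) = (−1)^{ω(n)} where ω(n) is the number of distinct prime factors. Applying: μ(28) = 0.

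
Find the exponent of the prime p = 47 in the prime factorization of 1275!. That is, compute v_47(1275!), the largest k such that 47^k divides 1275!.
v_47(1275!) = 27

Legendre's formula: v_p(n!) = Σ_{k ≥ 1} ⌊n / p^k⌋. For p = 47, n = 1275, the terms are:
  ⌊1275/47^1⌋ = ⌊1275/47⌋ = 27
(the next term ⌊1275/47^2⌋ = 0, terminating the sum). Summing: v_47(1275!) = 27 = 27.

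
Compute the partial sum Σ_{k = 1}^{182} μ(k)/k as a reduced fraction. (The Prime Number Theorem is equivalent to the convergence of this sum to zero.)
Σ μ(k)/k = -42777633147096095202261336980430876153798047365508655725648588303365613/2698673146402774891360107038836843903137758765182175327729755799791307145

Values of μ(k) for 1 ≤ k ≤ 182: μ(1) = 1, μ(2) = -1, μ(3) = -1, μ(5) = -1, μ(6) = 1, μ(7) = -1, μ(10) = 1, μ(11) = -1, μ(13) = -1, μ(14) = 1, μ(15) = 1, μ(17) = -1, μ(19) = -1, μ(21) = 1, μ(22) = 1, μ(23) = -1, μ(26) = 1, μ(29) = -1, μ(30) = -1, μ(31) = -1, μ(33) = 1, μ(34) = 1, μ(35) = 1, μ(37) = -1, μ(38) = 1, μ(39) = 1, μ(41) = -1, μ(42) = -1, μ(43) = -1, μ(46) = 1, μ(47) = -1, μ(51) = 1, μ(53) = -1, μ(55) = 1, μ(57) = 1, μ(58) = 1, μ(59) = -1, μ(61) = -1, μ(62) = 1, μ(65) = 1, μ(66) = -1, μ(67) = -1, μ(69) = 1, μ(70) = -1, μ(71) = -1, μ(73) = -1, μ(74) = 1, μ(77) = 1, μ(78) = -1, μ(79) = -1, μ(82) = 1, μ(83) = -1, μ(85) = 1, μ(86) = 1, μ(87) = 1, μ(89) = -1, μ(91) = 1, μ(93) = 1, μ(94) = 1, μ(95) = 1, μ(97) = -1, μ(101) = -1, μ(102) = -1, μ(103) = -1, μ(105) = -1, μ(106) = 1, μ(107) = -1, μ(109) = -1, μ(110) = -1, μ(111) = 1, μ(113) = -1, μ(114) = -1, μ(115) = 1, μ(118) = 1, μ(119) = 1, μ(122) = 1, μ(123) = 1, μ(127) = -1, μ(129) = 1, μ(130) = -1, μ(131) = -1, μ(133) = 1, μ(134) = 1, μ(137) = -1, μ(138) = -1, μ(139) = -1, μ(141) = 1, μ(142) = 1, μ(143) = 1, μ(145) = 1, μ(146) = 1, μ(149) = -1, μ(151) = -1, μ(154) = -1, μ(155) = 1, μ(157) = -1, μ(158) = 1, μ(159) = 1, μ(161) = 1, μ(163) = -1, μ(165) = -1, μ(166) = 1, μ(167) = -1, μ(170) = -1, μ(173) = -1, μ(174) = -1, μ(177) = 1, μ(178) = 1, μ(179) = -1, μ(181) = -1, μ(182) = -1, with μ = 0 on non-squarefree integers. Summing μ(k)/k for k where μ(k) ≠ 0 gives -42777633147096095202261336980430876153798047365508655725648588303365613/2698673146402774891360107038836843903137758765182175327729755799791307145 ≈ -0.0159. (PNT ⟺ this sum → 0 as n → ∞.)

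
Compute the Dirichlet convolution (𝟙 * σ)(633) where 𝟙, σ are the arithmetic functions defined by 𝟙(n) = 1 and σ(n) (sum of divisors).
(𝟙 * σ)(633) = 1065

Divisors of 633: [1, 3, 211, 633]. For each d | 633:
  d = 1: 𝟙(1) · σ(633/1) = 1 · 848 = 848
  d = 3: 𝟙(3) · σ(633/3) = 1 · 212 = 212
  d = 211: 𝟙(211) · σ(633/211) = 1 · 4 = 4
  d = 633: 𝟙(633) · σ(633/633) = 1 · 1 = 1
Summing: (𝟙 * σ)(633) = 848 + 212 + 4 + 1 = 1065.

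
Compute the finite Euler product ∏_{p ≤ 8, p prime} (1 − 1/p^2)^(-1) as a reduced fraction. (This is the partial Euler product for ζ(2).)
∏ = 1225/768

The primes p ≤ 8 are [2, 3, 5, 7]. For each prime, (1 − 1/p^2)^(-1) = p^2 / (p^2 − 1). The product is (1 − 1/2^2)^(-1), (1 − 1/3^2)^(-1), (1 − 1/5^2)^(-1), (1 − 1/7^2)^(-1) = ∏ p^2 / (p^2 − 1) = 1225/768.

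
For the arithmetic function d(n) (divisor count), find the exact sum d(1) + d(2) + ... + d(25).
Σ_{n ≤ 25} d(n) = 87

Compute d(n) for each 1 ≤ n ≤ 25: d(1) = 1, d(2) = 2, d(3) = 2, d(4) = 3, d(5) = 2, d(6) = 4, d(7) = 2, d(8) = 4, d(9) = 3, d(10) = 4, d(11) = 2, d(12) = 6, d(13) = 2, d(14) = 4, d(15) = 4, d(16) = 5, d(17) = 2, d(18) = 6, d(19) = 2, d(20) = 6, d(21) = 4, d(22) = 4, d(23) = 2, d(24) = 8, d(25) = 3. Summing all 25 values: 87. (Dirichlet's divisor formula: Σ_{n ≤ x} d(n) = x ln(x) + (2γ − 1) x + O(√x). For x = 25, the asymptotic estimate is ≈ 84.33.)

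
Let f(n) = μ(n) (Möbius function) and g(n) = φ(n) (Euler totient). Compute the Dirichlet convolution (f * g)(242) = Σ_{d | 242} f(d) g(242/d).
(μ * φ)(242) = 0

Divisors of 242: [1, 2, 11, 22, 121, 242]. For each d | 242:
  d = 1: μ(1) · φ(242/1) = 1 · 110 = 110
  d = 2: μ(2) · φ(242/2) = -1 · 110 = -110
  d = 11: μ(11) · φ(242/11) = -1 · 10 = -10
  d = 22: μ(22) · φ(242/22) = 1 · 10 = 10
  d = 121: μ(121) · φ(242/121) = 0 · 1 = 0
  d = 242: μ(242) · φ(242/242) = 0 · 1 = 0
Summing: (μ * φ)(242) = 110 + -110 + -10 + 10 + 0 + 0 = 0.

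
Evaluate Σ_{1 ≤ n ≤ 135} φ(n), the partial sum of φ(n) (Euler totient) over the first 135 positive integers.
Σ_{n ≤ 135} φ(n) = 5570

Compute φ(n) for each 1 ≤ n ≤ 135: φ(1) = 1, φ(2) = 1, φ(3) = 2, φ(4) = 2, φ(5) = 4, φ(6) = 2, φ(7) = 6, φ(8) = 4, φ(9) = 6, φ(10) = 4, φ(11) = 10, φ(12) = 4, φ(13) = 12, φ(14) = 6, φ(15) = 8, φ(16) = 8, φ(17) = 16, φ(18) = 6, φ(19) = 18, φ(20) = 8, φ(21) = 12, φ(22) = 10, φ(23) = 22, φ(24) = 8, φ(25) = 20, φ(26) = 12, φ(27) = 18, φ(28) = 12, φ(29) = 28, φ(30) = 8, φ(31) = 30, φ(32) = 16, φ(33) = 20, φ(34) = 16, φ(35) = 24, φ(36) = 12, φ(37) = 36, φ(38) = 18, φ(39) = 24, φ(40) = 16, φ(41) = 40, φ(42) = 12, φ(43) = 42, φ(44) = 20, φ(45) = 24, φ(46) = 22, φ(47) = 46, φ(48) = 16, φ(49) = 42, φ(50) = 20, φ(51) = 32, φ(52) = 24, φ(53) = 52, φ(54) = 18, φ(55) = 40, φ(56) = 24, φ(57) = 36, φ(58) = 28, φ(59) = 58, φ(60) = 16, φ(61) = 60, φ(62) = 30, φ(63) = 36, φ(64) = 32, φ(65) = 48, φ(66) = 20, φ(67) = 66, φ(68) = 32, φ(69) = 44, φ(70) = 24, φ(71) = 70, φ(72) = 24, φ(73) = 72, φ(74) = 36, φ(75) = 40, φ(76) = 36, φ(77) = 60, φ(78) = 24, φ(79) = 78, φ(80) = 32, φ(81) = 54, φ(82) = 40, φ(83) = 82, φ(84) = 24, φ(85) = 64, φ(86) = 42, φ(87) = 56, φ(88) = 40, φ(89) = 88, φ(90) = 24, φ(91) = 72, φ(92) = 44, φ(93) = 60, φ(94) = 46, φ(95) = 72, φ(96) = 32, φ(97) = 96, φ(98) = 42, φ(99) = 60, φ(100) = 40, φ(101) = 100, φ(102) = 32, φ(103) = 102, φ(104) = 48, φ(105) = 48, φ(106) = 52, φ(107) = 106, φ(108) = 36, φ(109) = 108, φ(110) = 40, φ(111) = 72, φ(112) = 48, φ(113) = 112, φ(114) = 36, φ(115) = 88, φ(116) = 56, φ(117) = 72, φ(118) = 58, φ(119) = 96, φ(120) = 32, φ(121) = 110, φ(122) = 60, φ(123) = 80, φ(124) = 60, φ(125) = 100, φ(126) = 36, φ(127) = 126, φ(128) = 64, φ(129) = 84, φ(130) = 48, φ(131) = 130, φ(132) = 40, φ(133) = 108, φ(134) = 66, φ(135) = 72. Summing all 135 values: 5570. (Average order: Σ_{n ≤ x} φ(n) ~ (3/π²) x². For x = 135, (3/π²)·135² ≈ 5539.74.)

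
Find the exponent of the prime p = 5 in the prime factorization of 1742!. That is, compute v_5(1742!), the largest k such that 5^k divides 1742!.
v_5(1742!) = 432

Legendre's formula: v_p(n!) = Σ_{k ≥ 1} ⌊n / p^k⌋. For p = 5, n = 1742, the terms are:
  ⌊1742/5^1⌋ = ⌊1742/5⌋ = 348
  ⌊1742/5^2⌋ = ⌊1742/25⌋ = 69
  ⌊1742/5^3⌋ = ⌊1742/125⌋ = 13
  ⌊1742/5^4⌋ = ⌊1742/625⌋ = 2
(the next term ⌊1742/5^5⌋ = 0, terminating the sum). Summing: v_5(1742!) = 348 + 69 + 13 + 2 = 432.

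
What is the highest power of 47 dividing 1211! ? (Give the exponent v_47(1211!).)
v_47(1211!) = 25

Legendre's formula: v_p(n!) = Σ_{k ≥ 1} ⌊n / p^k⌋. For p = 47, n = 1211, the terms are:
  ⌊1211/47^1⌋ = ⌊1211/47⌋ = 25
(the next term ⌊1211/47^2⌋ = 0, terminating the sum). Summing: v_47(1211!) = 25 = 25.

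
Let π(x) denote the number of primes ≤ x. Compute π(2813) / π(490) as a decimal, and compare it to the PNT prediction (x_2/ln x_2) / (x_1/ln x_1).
π(2813)/π(490) = 409/93 ≈ 4.3978;  PNT prediction ≈ 4.4776.

π(490) = 93 and π(2813) = 409, so π(2813)/π(490) ≈ 4.3978. The PNT-predicted ratio is (2813/ln(2813)) / (490/ln(490)) ≈ 4.4776. The two agree to within a few percent, as expected.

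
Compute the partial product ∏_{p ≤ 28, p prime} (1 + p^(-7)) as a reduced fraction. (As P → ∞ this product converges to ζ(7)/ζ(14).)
∏ = 1213055423679013780431254747580653474818754487990016/1203084832226034935165248483197620256588271403484375

The primes p ≤ 28 are [2, 3, 5, 7, 11, 13, 17, 19, 23]. For each, (1 + 1/p^7) = (p^7 + 1)/p^7. Multiplying these fractions over p ∈ [2, 3, 5, 7, 11, 13, 17, 19, 23] gives 1213055423679013780431254747580653474818754487990016/1203084832226034935165248483197620256588271403484375. (In the limit P → ∞ this tends to ζ(7)/ζ(14).)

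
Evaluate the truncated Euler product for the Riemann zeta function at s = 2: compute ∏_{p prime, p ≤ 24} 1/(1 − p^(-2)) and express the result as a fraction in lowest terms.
∏ = 718188003533/440301256704

The primes p ≤ 24 are [2, 3, 5, 7, 11, 13, 17, 19, 23]. For each prime, (1 − 1/p^2)^(-1) = p^2 / (p^2 − 1). The product is (1 − 1/2^2)^(-1), (1 − 1/3^2)^(-1), (1 − 1/5^2)^(-1), (1 − 1/7^2)^(-1), (1 − 1/11^2)^(-1), (1 − 1/13^2)^(-1), (1 − 1/17^2)^(-1), (1 − 1/19^2)^(-1), (1 − 1/23^2)^(-1) = ∏ p^2 / (p^2 − 1) = 718188003533/440301256704.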